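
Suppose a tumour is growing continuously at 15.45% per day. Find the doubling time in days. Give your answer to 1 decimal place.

doubling time = ln(2) / |r| = 0.69315 / 0.1545

doubling time ≈ 4.5 days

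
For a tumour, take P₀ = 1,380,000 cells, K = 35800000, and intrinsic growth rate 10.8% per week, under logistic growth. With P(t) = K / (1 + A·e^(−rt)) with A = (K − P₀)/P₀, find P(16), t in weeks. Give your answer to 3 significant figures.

≈ 6,590,000 cells

A = (35800000 − 1380000)/1380000 = 24.94203
P(16) = 35800000 / (1 + 24.94203·e^(−0.108·16)) = 35800000 / (1 + 24.94203·0.177639)
= 35800000 / 5.43069 ≈ 6592169.74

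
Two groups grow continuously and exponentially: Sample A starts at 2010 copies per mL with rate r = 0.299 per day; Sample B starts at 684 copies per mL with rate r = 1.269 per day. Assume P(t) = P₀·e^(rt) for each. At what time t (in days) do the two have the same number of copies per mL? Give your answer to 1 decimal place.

t ≈ 1.1 days

2010·e^(0.299t) = 684·e^(1.269t)
2010/684 = e^((1.269 − 0.299)t) → ln(2.9386) = 0.97·t
t = 1.07793 / 0.97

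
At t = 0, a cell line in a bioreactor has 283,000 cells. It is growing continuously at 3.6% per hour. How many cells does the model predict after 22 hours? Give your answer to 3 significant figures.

P(22) = 283000 · e^(0.036·22) = 283000 · e^(0.792)
= 283000 · 2.20781 ≈ 624809.56

≈ 625,000 cells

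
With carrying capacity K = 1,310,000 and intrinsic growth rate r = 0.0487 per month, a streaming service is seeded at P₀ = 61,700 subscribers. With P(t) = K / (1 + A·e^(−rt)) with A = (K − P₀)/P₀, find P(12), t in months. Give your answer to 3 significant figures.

A = (1310000 − 61700)/61700 = 20.23177
P(12) = 1310000 / (1 + 20.23177·e^(−0.0487·12)) = 1310000 / (1 + 20.23177·0.55744)
= 1310000 / 12.278 ≈ 106694.9

≈ 107,000 subscribers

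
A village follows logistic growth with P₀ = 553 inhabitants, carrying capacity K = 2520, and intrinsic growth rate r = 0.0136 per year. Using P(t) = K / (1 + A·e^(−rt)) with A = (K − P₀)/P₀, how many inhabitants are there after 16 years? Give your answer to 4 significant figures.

A = (2520 − 553)/553 = 3.55696
P(16) = 2520 / (1 + 3.55696·e^(−0.0136·16)) = 2520 / (1 + 3.55696·0.804447)
= 2520 / 3.86139 ≈ 652.62

≈ 652.6 inhabitants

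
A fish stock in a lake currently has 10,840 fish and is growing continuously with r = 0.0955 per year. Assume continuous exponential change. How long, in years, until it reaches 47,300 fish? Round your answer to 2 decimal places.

t ≈ 15.43 years

47300 = 10840 · e^(0.0955·t)
t = ln(47300/10840) / 0.0955 = ln(4.36347) / 0.0955 = 1.47327 / 0.0955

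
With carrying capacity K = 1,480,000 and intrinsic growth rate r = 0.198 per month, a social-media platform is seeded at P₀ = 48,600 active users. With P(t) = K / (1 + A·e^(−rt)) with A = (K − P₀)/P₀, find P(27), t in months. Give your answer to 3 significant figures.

≈ 1,300,000 active users

A = (1480000 − 48600)/48600 = 29.45267
P(27) = 1480000 / (1 + 29.45267·e^(−0.198·27)) = 1480000 / (1 + 29.45267·0.004767)
= 1480000 / 1.14041 ≈ 1297783.14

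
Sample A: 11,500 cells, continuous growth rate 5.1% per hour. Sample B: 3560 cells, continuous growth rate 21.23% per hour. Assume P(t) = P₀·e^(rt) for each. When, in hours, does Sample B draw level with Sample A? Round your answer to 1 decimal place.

t ≈ 7.3 hours

11500·e^(0.051t) = 3560·e^(0.2123t)
11500/3560 = e^((0.2123 − 0.051)t) → ln(3.23034) = 0.1613·t
t = 1.17259 / 0.1613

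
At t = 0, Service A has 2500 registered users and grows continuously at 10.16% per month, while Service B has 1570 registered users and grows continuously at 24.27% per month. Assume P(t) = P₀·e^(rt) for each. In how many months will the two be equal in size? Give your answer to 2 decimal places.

2500·e^(0.1016t) = 1570·e^(0.2427t)
2500/1570 = e^((0.2427 − 0.1016)t) → ln(1.59236) = 0.1411·t
t = 0.46522 / 0.1411

t ≈ 3.30 months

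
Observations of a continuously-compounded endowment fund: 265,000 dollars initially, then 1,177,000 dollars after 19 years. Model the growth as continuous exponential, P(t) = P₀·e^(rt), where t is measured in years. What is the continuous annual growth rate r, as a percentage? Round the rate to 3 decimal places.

1177000 = 265000 · e^(r·19)
e^(19r) = 1177000/265000 = 4.44151
r = ln(4.44151) / 19 = 1.49099 / 19

r ≈ 7.847% per year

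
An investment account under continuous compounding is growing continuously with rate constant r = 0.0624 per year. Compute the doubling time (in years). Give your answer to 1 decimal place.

doubling time ≈ 11.1 years

doubling time = ln(2) / |r| = 0.69315 / 0.0624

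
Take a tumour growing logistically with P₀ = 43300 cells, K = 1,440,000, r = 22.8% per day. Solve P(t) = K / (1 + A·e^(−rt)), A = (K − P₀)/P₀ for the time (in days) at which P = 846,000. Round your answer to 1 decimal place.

t ≈ 16.8 days

A = (1440000 − 43300)/43300 = 32.25635
846000 = 1440000/(1 + 32.25635·e^(−0.228t)) → 1 + 32.25635·e^(−0.228t) = 1.70213
e^(−0.228t) = 0.021767 → t = ln(45.94086)/0.228 = 3.82735/0.228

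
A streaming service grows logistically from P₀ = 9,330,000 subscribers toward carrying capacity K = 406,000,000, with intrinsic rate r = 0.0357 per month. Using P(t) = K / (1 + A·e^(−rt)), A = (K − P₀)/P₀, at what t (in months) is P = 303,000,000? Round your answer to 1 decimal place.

A = (406000000 − 9330000)/9330000 = 42.51554
303000000 = 406000000/(1 + 42.51554·e^(−0.0357t)) → 1 + 42.51554·e^(−0.0357t) = 1.33993
e^(−0.0357t) = 0.007996 → t = ln(125.06999)/0.0357 = 4.82887/0.0357

t ≈ 135.3 months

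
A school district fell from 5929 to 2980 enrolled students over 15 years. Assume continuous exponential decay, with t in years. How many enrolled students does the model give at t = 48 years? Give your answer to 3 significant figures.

r = ln(2980/5929) / 15 ≈ -0.045862 per year
P(48) = 5929 · e^(-0.045862·48) = 5929 · 0.11065 ≈ 656.04

≈ 656 enrolled students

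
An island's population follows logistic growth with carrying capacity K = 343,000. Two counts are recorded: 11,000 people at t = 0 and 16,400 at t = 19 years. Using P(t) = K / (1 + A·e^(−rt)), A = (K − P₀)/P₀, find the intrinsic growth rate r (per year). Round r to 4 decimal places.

A = (343000 − 11000)/11000 = 30.18182
16400 = 343000/(1 + 30.18182·e^(−r·19)) → e^(−19r) = (20.91463 − 1)/30.18182 = 0.659822
r = −ln(0.659822)/19 = 0.41578/19

r ≈ 0.0219 per year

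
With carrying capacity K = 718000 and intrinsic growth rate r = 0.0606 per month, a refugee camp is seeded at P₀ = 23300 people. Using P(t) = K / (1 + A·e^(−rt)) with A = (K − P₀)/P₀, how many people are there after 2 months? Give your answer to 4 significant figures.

≈ 26,190 people

A = (718000 − 23300)/23300 = 29.81545
P(2) = 718000 / (1 + 29.81545·e^(−0.0606·2)) = 718000 / (1 + 29.81545·0.885857)
= 718000 / 27.41222 ≈ 26192.7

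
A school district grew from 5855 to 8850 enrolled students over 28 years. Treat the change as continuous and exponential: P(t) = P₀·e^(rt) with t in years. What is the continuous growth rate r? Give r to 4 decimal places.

8850 = 5855 · e^(r·28)
e^(28r) = 8850/5855 = 1.51153
r = ln(1.51153) / 28 = 0.41312 / 28

r ≈ 0.0148 per year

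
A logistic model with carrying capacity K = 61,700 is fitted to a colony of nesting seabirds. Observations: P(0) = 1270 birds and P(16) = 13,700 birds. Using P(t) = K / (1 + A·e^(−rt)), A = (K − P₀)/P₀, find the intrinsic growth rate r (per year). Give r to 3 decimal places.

A = (61700 − 1270)/1270 = 47.58268
13700 = 61700/(1 + 47.58268·e^(−r·16)) → e^(−16r) = (4.50365 − 1)/47.58268 = 0.073633
r = −ln(0.073633)/16 = 2.60866/16

r ≈ 0.163 per year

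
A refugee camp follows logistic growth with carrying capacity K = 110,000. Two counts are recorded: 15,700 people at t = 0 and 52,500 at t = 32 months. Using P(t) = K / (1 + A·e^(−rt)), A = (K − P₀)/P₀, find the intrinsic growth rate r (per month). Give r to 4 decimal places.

A = (110000 − 15700)/15700 = 6.00637
52500 = 110000/(1 + 6.00637·e^(−r·32)) → e^(−32r) = (2.09524 − 1)/6.00637 = 0.182346
r = −ln(0.182346)/32 = 1.70185/32

r ≈ 0.0532 per month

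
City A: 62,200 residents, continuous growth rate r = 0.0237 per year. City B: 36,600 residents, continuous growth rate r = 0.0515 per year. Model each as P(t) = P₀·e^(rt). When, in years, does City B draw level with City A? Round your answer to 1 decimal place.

62200·e^(0.0237t) = 36600·e^(0.0515t)
62200/36600 = e^((0.0515 − 0.0237)t) → ln(1.69945) = 0.0278·t
t = 0.53031 / 0.0278

t ≈ 19.1 years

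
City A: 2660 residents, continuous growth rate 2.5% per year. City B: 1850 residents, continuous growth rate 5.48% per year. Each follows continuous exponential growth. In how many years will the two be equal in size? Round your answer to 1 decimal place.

2660·e^(0.025t) = 1850·e^(0.0548t)
2660/1850 = e^((0.0548 − 0.025)t) → ln(1.43784) = 0.0298·t
t = 0.36314 / 0.0298

t ≈ 12.2 years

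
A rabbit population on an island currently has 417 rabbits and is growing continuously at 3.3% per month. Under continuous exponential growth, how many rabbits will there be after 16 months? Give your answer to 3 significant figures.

≈ 707 rabbits

P(16) = 417 · e^(0.033·16) = 417 · e^(0.528)
= 417 · 1.69554 ≈ 707.04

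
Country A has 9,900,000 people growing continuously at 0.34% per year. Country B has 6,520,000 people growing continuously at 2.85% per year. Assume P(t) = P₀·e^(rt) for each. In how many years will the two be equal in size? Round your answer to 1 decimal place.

9900000·e^(0.0034t) = 6520000·e^(0.0285t)
9900000/6520000 = e^((0.0285 − 0.0034)t) → ln(1.5184) = 0.0251·t
t = 0.41766 / 0.0251

t ≈ 16.6 years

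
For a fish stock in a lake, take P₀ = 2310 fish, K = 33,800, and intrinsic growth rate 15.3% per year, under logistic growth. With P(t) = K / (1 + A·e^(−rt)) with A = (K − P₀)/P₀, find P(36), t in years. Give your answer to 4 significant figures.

≈ 32,030 fish

A = (33800 − 2310)/2310 = 13.63203
P(36) = 33800 / (1 + 13.63203·e^(−0.153·36)) = 33800 / (1 + 13.63203·0.004054)
= 33800 / 1.05527 ≈ 32029.81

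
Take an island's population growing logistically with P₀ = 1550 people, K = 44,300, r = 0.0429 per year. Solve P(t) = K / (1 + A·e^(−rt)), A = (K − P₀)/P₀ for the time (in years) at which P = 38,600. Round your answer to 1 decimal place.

A = (44300 − 1550)/1550 = 27.58065
38600 = 44300/(1 + 27.58065·e^(−0.0429t)) → 1 + 27.58065·e^(−0.0429t) = 1.14767
e^(−0.0429t) = 0.005354 → t = ln(186.77419)/0.0429 = 5.2299/0.0429

t ≈ 121.9 years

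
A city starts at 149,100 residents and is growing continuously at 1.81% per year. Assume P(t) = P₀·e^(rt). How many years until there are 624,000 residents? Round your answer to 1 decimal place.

624000 = 149100 · e^(0.0181·t)
t = ln(624000/149100) / 0.0181 = ln(4.18511) / 0.0181 = 1.43153 / 0.0181

t ≈ 79.1 years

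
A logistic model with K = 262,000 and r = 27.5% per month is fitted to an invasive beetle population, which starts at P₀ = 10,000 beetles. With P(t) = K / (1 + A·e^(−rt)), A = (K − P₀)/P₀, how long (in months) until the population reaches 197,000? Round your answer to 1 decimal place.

A = (262000 − 10000)/10000 = 25.2
197000 = 262000/(1 + 25.2·e^(−0.275t)) → 1 + 25.2·e^(−0.275t) = 1.32995
e^(−0.275t) = 0.013093 → t = ln(76.37538)/0.275 = 4.33566/0.275

t ≈ 15.8 months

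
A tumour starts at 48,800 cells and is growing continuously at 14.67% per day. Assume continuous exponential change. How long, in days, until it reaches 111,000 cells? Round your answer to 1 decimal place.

t ≈ 5.6 days

111000 = 48800 · e^(0.1467·t)
t = ln(111000/48800) / 0.1467 = ln(2.27459) / 0.1467 = 0.8218 / 0.1467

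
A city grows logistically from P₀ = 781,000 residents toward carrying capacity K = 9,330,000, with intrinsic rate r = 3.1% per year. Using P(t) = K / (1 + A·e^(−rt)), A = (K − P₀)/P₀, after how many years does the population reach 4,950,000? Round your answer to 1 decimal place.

A = (9330000 − 781000)/781000 = 10.94622
4950000 = 9330000/(1 + 10.94622·e^(−0.031t)) → 1 + 10.94622·e^(−0.031t) = 1.88485
e^(−0.031t) = 0.080836 → t = ln(12.37073)/0.031 = 2.51533/0.031

t ≈ 81.1 years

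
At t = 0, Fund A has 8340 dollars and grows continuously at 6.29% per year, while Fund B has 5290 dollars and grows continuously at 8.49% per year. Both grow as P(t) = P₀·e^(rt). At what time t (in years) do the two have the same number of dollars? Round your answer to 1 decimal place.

t ≈ 20.7 years

8340·e^(0.0629t) = 5290·e^(0.0849t)
8340/5290 = e^((0.0849 − 0.0629)t) → ln(1.57656) = 0.022·t
t = 0.45524 / 0.022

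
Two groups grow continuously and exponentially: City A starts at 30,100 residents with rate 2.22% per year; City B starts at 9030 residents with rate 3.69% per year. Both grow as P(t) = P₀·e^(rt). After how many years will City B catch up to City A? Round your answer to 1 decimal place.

30100·e^(0.0222t) = 9030·e^(0.0369t)
30100/9030 = e^((0.0369 − 0.0222)t) → ln(3.33333) = 0.0147·t
t = 1.20397 / 0.0147

t ≈ 81.9 years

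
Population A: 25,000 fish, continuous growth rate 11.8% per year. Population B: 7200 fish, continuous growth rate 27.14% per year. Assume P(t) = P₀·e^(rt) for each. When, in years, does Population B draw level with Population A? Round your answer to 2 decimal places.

25000·e^(0.118t) = 7200·e^(0.2714t)
25000/7200 = e^((0.2714 − 0.118)t) → ln(3.47222) = 0.1534·t
t = 1.24479 / 0.1534

t ≈ 8.11 years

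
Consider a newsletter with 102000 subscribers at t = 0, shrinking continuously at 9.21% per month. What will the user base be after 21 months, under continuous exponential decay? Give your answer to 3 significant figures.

P(21) = 102000 · e^(-0.0921·21) = 102000 · e^(-1.9341)
= 102000 · 0.14455 ≈ 14744.54

≈ 14,700 subscribers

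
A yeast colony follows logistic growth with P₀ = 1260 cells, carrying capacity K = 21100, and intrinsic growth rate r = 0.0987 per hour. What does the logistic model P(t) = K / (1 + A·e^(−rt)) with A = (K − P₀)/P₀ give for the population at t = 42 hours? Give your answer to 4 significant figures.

≈ 16,890 cells

A = (21100 − 1260)/1260 = 15.74603
P(42) = 21100 / (1 + 15.74603·e^(−0.0987·42)) = 21100 / (1 + 15.74603·0.015837)
= 21100 / 1.24937 ≈ 16888.49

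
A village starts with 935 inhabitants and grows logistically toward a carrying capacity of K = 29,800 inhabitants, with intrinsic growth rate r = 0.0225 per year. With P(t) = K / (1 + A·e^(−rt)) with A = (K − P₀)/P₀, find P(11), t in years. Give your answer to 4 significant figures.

A = (29800 − 935)/935 = 30.87166
P(11) = 29800 / (1 + 30.87166·e^(−0.0225·11)) = 29800 / (1 + 30.87166·0.78075)
= 29800 / 25.10305 ≈ 1187.11

≈ 1,187 inhabitants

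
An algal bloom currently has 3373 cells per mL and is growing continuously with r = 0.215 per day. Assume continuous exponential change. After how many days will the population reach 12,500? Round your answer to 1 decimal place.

t ≈ 6.1 days

12500 = 3373 · e^(0.215·t)
t = ln(12500/3373) / 0.215 = ln(3.7059) / 0.215 = 1.30993 / 0.215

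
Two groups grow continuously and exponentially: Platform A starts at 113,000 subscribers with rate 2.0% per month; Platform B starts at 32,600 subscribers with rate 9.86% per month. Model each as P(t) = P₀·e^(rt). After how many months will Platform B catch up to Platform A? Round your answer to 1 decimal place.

t ≈ 15.8 months

113000·e^(0.02t) = 32600·e^(0.0986t)
113000/32600 = e^((0.0986 − 0.02)t) → ln(3.46626) = 0.0786·t
t = 1.24308 / 0.0786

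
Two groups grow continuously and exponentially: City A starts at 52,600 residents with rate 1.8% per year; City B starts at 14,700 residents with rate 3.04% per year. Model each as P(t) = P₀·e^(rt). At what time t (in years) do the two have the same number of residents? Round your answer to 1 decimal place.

52600·e^(0.018t) = 14700·e^(0.0304t)
52600/14700 = e^((0.0304 − 0.018)t) → ln(3.57823) = 0.0124·t
t = 1.27487 / 0.0124

t ≈ 102.8 years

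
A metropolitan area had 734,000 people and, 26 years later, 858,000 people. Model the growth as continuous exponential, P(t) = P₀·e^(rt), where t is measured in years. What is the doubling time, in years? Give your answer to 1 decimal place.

r = ln(858000/734000) / 26 = ln(1.16894) / 26 ≈ 0.006004 per year
doubling time = ln 2 / |r| = 0.69315 / 0.006004

doubling time ≈ 115.5 years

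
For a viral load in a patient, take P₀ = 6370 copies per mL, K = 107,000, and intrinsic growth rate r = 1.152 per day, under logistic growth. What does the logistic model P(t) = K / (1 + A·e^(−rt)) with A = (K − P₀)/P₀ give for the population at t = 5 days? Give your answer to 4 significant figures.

A = (107000 − 6370)/6370 = 15.79749
P(5) = 107000 / (1 + 15.79749·e^(−1.152·5)) = 107000 / (1 + 15.79749·0.003151)
= 107000 / 1.04978 ≈ 101926.15

≈ 101,900 copies per mL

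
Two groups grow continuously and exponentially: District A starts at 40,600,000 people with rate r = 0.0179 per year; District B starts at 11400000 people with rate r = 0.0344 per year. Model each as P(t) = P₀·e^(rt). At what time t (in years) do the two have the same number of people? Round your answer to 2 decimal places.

t ≈ 76.98 years

40600000·e^(0.0179t) = 11400000·e^(0.0344t)
40600000/11400000 = e^((0.0344 − 0.0179)t) → ln(3.5614) = 0.0165·t
t = 1.27015 / 0.0165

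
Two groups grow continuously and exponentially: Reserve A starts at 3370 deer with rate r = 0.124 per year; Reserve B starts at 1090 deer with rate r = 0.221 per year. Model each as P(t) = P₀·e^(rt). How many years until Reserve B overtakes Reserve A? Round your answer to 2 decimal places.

t ≈ 11.64 years

3370·e^(0.124t) = 1090·e^(0.221t)
3370/1090 = e^((0.221 − 0.124)t) → ln(3.09174) = 0.097·t
t = 1.12874 / 0.097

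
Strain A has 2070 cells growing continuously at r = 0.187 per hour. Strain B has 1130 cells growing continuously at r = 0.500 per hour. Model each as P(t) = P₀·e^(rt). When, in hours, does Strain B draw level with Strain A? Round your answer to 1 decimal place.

t ≈ 1.9 hours

2070·e^(0.187t) = 1130·e^(0.5t)
2070/1130 = e^((0.5 − 0.187)t) → ln(1.83186) = 0.313·t
t = 0.60533 / 0.313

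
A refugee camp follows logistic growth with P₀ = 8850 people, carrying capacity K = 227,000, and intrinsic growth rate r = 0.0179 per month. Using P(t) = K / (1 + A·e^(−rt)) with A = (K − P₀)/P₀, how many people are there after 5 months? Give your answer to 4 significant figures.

A = (227000 − 8850)/8850 = 24.64972
P(5) = 227000 / (1 + 24.64972·e^(−0.0179·5)) = 227000 / (1 + 24.64972·0.914388)
= 227000 / 23.53941 ≈ 9643.4

≈ 9,643 people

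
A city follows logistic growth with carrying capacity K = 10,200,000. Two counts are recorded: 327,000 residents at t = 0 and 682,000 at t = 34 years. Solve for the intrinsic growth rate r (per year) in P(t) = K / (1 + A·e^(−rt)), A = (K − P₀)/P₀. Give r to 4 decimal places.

r ≈ 0.0227 per year

A = (10200000 − 327000)/327000 = 30.19266
682000 = 10200000/(1 + 30.19266·e^(−r·34)) → e^(−34r) = (14.95601 − 1)/30.19266 = 0.462232
r = −ln(0.462232)/34 = 0.77169/34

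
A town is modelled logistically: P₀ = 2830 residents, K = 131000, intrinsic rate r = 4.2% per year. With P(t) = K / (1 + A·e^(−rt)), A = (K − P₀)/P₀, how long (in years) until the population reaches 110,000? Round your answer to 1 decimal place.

A = (131000 − 2830)/2830 = 45.28975
110000 = 131000/(1 + 45.28975·e^(−0.042t)) → 1 + 45.28975·e^(−0.042t) = 1.19091
e^(−0.042t) = 0.004215 → t = ln(237.23204)/0.042 = 5.46904/0.042

t ≈ 130.2 years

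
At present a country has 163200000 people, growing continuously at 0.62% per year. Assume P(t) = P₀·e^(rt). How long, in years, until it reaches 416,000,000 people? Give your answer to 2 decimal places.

416000000 = 163200000 · e^(0.0062·t)
t = ln(416000000/163200000) / 0.0062 = ln(2.54902) / 0.0062 = 0.93571 / 0.0062

t ≈ 150.92 years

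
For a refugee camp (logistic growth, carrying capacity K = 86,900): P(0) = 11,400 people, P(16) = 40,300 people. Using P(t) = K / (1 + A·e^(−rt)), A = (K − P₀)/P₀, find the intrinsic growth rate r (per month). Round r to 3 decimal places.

r ≈ 0.109 per month

A = (86900 − 11400)/11400 = 6.62281
40300 = 86900/(1 + 6.62281·e^(−r·16)) → e^(−16r) = (2.15633 − 1)/6.62281 = 0.174598
r = −ln(0.174598)/16 = 1.74527/16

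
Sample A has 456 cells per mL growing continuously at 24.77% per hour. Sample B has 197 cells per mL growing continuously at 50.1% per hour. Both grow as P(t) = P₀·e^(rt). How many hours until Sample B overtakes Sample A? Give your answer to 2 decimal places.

456·e^(0.2477t) = 197·e^(0.501t)
456/197 = e^((0.501 − 0.2477)t) → ln(2.31472) = 0.2533·t
t = 0.83929 / 0.2533

t ≈ 3.31 hours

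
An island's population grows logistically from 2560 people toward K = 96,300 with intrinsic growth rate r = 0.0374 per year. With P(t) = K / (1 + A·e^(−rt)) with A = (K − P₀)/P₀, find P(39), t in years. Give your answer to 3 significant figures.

≈ 10,100 people

A = (96300 − 2560)/2560 = 36.61719
P(39) = 96300 / (1 + 36.61719·e^(−0.0374·39)) = 96300 / (1 + 36.61719·0.232562)
= 96300 / 9.51575 ≈ 10120.06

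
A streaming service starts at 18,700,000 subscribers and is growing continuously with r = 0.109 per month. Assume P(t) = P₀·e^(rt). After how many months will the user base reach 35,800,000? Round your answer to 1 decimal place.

35800000 = 18700000 · e^(0.109·t)
t = ln(35800000/18700000) / 0.109 = ln(1.91444) / 0.109 = 0.64942 / 0.109

t ≈ 6.0 months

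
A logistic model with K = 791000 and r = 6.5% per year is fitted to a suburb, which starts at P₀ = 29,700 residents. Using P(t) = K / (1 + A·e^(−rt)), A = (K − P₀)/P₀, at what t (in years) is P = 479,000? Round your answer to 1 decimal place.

A = (791000 − 29700)/29700 = 25.633
479000 = 791000/(1 + 25.633·e^(−0.065t)) → 1 + 25.633·e^(−0.065t) = 1.65136
e^(−0.065t) = 0.025411 → t = ln(39.35322)/0.065 = 3.67258/0.065

t ≈ 56.5 years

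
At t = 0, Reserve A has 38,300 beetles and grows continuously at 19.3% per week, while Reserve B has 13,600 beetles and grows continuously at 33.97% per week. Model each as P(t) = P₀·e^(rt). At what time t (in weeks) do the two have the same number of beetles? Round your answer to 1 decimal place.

38300·e^(0.193t) = 13600·e^(0.3397t)
38300/13600 = e^((0.3397 − 0.193)t) → ln(2.81618) = 0.1467·t
t = 1.03538 / 0.1467

t ≈ 7.1 weeks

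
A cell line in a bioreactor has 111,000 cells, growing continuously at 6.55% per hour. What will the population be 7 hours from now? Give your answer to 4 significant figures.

≈ 175,600 cells

P(7) = 111000 · e^(0.0655·7) = 111000 · e^(0.4585)
= 111000 · 1.5817 ≈ 175568.66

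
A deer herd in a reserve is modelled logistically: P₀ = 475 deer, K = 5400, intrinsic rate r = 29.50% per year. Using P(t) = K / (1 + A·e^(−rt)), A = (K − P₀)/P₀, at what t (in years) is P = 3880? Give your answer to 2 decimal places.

t ≈ 11.10 years

A = (5400 − 475)/475 = 10.36842
3880 = 5400/(1 + 10.36842·e^(−0.295t)) → 1 + 10.36842·e^(−0.295t) = 1.39175
e^(−0.295t) = 0.037783 → t = ln(26.46676)/0.295 = 3.27589/0.295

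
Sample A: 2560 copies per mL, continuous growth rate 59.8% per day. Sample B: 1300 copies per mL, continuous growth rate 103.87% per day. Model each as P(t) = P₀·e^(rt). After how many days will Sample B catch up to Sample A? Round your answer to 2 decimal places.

2560·e^(0.598t) = 1300·e^(1.0387t)
2560/1300 = e^((1.0387 − 0.598)t) → ln(1.96923) = 0.4407·t
t = 0.67764 / 0.4407

t ≈ 1.54 days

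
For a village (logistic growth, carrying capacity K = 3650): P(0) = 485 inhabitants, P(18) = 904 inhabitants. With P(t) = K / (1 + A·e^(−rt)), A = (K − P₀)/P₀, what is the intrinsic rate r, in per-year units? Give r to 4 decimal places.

A = (3650 − 485)/485 = 6.52577
904 = 3650/(1 + 6.52577·e^(−r·18)) → e^(−18r) = (4.03761 − 1)/6.52577 = 0.465479
r = −ln(0.465479)/18 = 0.76469/18

r ≈ 0.0425 per year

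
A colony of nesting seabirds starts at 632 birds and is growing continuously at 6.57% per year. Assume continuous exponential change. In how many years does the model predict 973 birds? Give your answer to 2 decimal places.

973 = 632 · e^(0.0657·t)
t = ln(973/632) / 0.0657 = ln(1.53956) / 0.0657 = 0.43149 / 0.0657

t ≈ 6.57 years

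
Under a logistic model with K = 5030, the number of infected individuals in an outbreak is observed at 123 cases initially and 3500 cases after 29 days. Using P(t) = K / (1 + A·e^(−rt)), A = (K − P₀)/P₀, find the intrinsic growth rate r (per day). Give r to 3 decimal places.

r ≈ 0.156 per day

A = (5030 − 123)/123 = 39.89431
3500 = 5030/(1 + 39.89431·e^(−r·29)) → e^(−29r) = (1.43714 − 1)/39.89431 = 0.010958
r = −ln(0.010958)/29 = 4.51373/29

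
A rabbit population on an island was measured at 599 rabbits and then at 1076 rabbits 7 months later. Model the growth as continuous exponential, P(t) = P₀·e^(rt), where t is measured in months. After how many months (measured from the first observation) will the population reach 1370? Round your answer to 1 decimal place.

r = ln(1076/599) / 7 ≈ 0.083678 per month
t = ln(1370/599) / r = 0.8273 / 0.083678 ≈ 9.887

t ≈ 9.9 months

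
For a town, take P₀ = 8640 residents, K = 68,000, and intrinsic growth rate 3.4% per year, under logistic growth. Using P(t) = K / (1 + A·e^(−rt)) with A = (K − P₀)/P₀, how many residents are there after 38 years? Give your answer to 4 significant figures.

A = (68000 − 8640)/8640 = 6.87037
P(38) = 68000 / (1 + 6.87037·e^(−0.034·38)) = 68000 / (1 + 6.87037·0.274721)
= 68000 / 2.88743 ≈ 23550.33

≈ 23,550 residents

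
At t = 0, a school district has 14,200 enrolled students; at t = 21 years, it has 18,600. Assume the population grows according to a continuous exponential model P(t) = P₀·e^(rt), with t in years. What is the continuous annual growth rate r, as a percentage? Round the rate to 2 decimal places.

r ≈ 1.29% per year

18600 = 14200 · e^(r·21)
e^(21r) = 18600/14200 = 1.30986
r = ln(1.30986) / 21 = 0.26992 / 21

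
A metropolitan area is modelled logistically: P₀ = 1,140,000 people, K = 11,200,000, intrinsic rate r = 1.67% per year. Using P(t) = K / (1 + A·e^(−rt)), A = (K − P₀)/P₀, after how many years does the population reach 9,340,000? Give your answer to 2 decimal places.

t ≈ 227.02 years

A = (11200000 − 1140000)/1140000 = 8.82456
9340000 = 11200000/(1 + 8.82456·e^(−0.0167t)) → 1 + 8.82456·e^(−0.0167t) = 1.19914
e^(−0.0167t) = 0.022567 → t = ln(44.31258)/0.0167 = 3.79127/0.0167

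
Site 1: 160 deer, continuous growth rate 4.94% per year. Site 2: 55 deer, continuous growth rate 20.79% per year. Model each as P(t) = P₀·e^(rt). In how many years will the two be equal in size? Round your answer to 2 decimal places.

160·e^(0.0494t) = 55·e^(0.2079t)
160/55 = e^((0.2079 − 0.0494)t) → ln(2.90909) = 0.1585·t
t = 1.06784 / 0.1585

t ≈ 6.74 years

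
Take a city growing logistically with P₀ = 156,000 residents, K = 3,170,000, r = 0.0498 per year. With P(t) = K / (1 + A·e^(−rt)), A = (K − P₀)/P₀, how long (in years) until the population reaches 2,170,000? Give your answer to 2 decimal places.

A = (3170000 − 156000)/156000 = 19.32051
2170000 = 3170000/(1 + 19.32051·e^(−0.0498t)) → 1 + 19.32051·e^(−0.0498t) = 1.46083
e^(−0.0498t) = 0.023852 → t = ln(41.92551)/0.0498 = 3.73589/0.0498

t ≈ 75.02 years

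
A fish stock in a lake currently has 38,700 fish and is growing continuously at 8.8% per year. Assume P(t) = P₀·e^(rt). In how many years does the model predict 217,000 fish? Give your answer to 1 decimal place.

t ≈ 19.6 years

217000 = 38700 · e^(0.088·t)
t = ln(217000/38700) / 0.088 = ln(5.60724) / 0.088 = 1.72406 / 0.088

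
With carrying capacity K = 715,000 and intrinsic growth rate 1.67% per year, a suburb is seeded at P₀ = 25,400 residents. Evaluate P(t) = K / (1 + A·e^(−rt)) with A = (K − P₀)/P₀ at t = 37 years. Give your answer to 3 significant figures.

A = (715000 − 25400)/25400 = 27.14961
P(37) = 715000 / (1 + 27.14961·e^(−0.0167·37)) = 715000 / (1 + 27.14961·0.539075)
= 715000 / 15.63568 ≈ 45728.74

≈ 45,700 residents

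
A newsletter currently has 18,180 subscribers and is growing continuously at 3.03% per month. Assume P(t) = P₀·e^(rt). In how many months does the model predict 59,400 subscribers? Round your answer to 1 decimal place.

59400 = 18180 · e^(0.0303·t)
t = ln(59400/18180) / 0.0303 = ln(3.26733) / 0.0303 = 1.18397 / 0.0303

t ≈ 39.1 months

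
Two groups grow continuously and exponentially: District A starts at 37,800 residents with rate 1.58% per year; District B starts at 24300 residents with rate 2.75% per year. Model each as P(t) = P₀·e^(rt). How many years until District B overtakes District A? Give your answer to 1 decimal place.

37800·e^(0.0158t) = 24300·e^(0.0275t)
37800/24300 = e^((0.0275 − 0.0158)t) → ln(1.55556) = 0.0117·t
t = 0.44183 / 0.0117

t ≈ 37.8 years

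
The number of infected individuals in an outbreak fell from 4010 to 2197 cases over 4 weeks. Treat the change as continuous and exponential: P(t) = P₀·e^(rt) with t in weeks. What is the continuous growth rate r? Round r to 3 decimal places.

r ≈ -0.150 per week

2197 = 4010 · e^(r·4)
e^(4r) = 2197/4010 = 0.54788
r = ln(0.54788) / 4 = -0.6017 / 4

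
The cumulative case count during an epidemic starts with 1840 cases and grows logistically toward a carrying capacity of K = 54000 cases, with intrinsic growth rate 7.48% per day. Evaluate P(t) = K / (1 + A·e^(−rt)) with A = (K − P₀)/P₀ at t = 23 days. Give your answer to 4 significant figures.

A = (54000 − 1840)/1840 = 28.34783
P(23) = 54000 / (1 + 28.34783·e^(−0.0748·23)) = 54000 / (1 + 28.34783·0.178995)
= 54000 / 6.07411 ≈ 8890.2

≈ 8,890 cases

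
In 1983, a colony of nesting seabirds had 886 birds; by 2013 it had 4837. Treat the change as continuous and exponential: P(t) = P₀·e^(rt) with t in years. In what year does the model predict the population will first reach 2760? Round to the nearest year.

r = ln(4837/886) / 30 = 1.69733/30 ≈ 0.056578 per year
t = ln(2760/886) / r = 1.13627/0.056578 ≈ 20.08 years after 1983

year 2003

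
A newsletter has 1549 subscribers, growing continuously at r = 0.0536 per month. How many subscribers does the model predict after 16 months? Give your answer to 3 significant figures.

P(16) = 1549 · e^(0.0536·16) = 1549 · e^(0.8576)
= 1549 · 2.3575 ≈ 3651.76

≈ 3,650 subscribers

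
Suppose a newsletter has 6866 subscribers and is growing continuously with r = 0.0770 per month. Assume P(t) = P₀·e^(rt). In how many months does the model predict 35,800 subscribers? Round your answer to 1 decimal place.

35800 = 6866 · e^(0.077·t)
t = ln(35800/6866) / 0.077 = ln(5.2141) / 0.077 = 1.65137 / 0.077

t ≈ 21.4 months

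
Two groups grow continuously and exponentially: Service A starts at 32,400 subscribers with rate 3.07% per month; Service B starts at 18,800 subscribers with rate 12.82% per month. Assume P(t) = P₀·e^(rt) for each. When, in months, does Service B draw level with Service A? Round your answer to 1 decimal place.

32400·e^(0.0307t) = 18800·e^(0.1282t)
32400/18800 = e^((0.1282 − 0.0307)t) → ln(1.7234) = 0.0975·t
t = 0.5443 / 0.0975

t ≈ 5.6 months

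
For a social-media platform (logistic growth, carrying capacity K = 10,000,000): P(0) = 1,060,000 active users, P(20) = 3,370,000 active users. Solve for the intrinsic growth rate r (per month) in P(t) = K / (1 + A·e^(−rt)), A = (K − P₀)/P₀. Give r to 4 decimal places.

A = (10000000 − 1060000)/1060000 = 8.43396
3370000 = 10000000/(1 + 8.43396·e^(−r·20)) → e^(−20r) = (2.96736 − 1)/8.43396 = 0.233266
r = −ln(0.233266)/20 = 1.45557/20

r ≈ 0.0728 per month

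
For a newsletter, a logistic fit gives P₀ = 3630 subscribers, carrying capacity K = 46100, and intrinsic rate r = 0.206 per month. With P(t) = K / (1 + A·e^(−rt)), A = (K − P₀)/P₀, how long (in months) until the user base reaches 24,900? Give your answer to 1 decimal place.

t ≈ 12.7 months

A = (46100 − 3630)/3630 = 11.69972
24900 = 46100/(1 + 11.69972·e^(−0.206t)) → 1 + 11.69972·e^(−0.206t) = 1.85141
e^(−0.206t) = 0.072771 → t = ln(13.74166)/0.206 = 2.62043/0.206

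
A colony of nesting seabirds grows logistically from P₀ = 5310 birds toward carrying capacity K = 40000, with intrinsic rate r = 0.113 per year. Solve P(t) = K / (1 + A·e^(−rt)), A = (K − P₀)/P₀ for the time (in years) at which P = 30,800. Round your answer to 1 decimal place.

t ≈ 27.3 years

A = (40000 − 5310)/5310 = 6.53296
30800 = 40000/(1 + 6.53296·e^(−0.113t)) → 1 + 6.53296·e^(−0.113t) = 1.2987
e^(−0.113t) = 0.045722 → t = ln(21.8712)/0.113 = 3.08517/0.113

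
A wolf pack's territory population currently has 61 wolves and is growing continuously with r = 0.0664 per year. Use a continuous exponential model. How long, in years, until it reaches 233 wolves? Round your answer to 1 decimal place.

233 = 61 · e^(0.0664·t)
t = ln(233/61) / 0.0664 = ln(3.81967) / 0.0664 = 1.34016 / 0.0664

t ≈ 20.2 years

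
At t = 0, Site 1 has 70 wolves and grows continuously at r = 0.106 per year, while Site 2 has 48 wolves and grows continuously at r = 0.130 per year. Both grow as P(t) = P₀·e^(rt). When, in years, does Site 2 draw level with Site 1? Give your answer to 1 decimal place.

t ≈ 15.7 years

70·e^(0.106t) = 48·e^(0.13t)
70/48 = e^((0.13 − 0.106)t) → ln(1.45833) = 0.024·t
t = 0.37729 / 0.024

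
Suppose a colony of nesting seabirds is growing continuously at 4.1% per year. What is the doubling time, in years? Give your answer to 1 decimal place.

doubling time ≈ 16.9 years

doubling time = ln(2) / |r| = 0.69315 / 0.041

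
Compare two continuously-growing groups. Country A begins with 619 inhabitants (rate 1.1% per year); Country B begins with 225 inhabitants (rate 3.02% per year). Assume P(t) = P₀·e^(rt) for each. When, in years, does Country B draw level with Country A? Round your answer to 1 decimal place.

t ≈ 52.7 years

619·e^(0.011t) = 225·e^(0.0302t)
619/225 = e^((0.0302 − 0.011)t) → ln(2.75111) = 0.0192·t
t = 1.012 / 0.0192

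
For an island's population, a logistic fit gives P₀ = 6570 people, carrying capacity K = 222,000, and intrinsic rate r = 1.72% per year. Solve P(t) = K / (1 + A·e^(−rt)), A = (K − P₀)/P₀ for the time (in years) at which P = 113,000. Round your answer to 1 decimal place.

A = (222000 − 6570)/6570 = 32.78995
113000 = 222000/(1 + 32.78995·e^(−0.0172t)) → 1 + 32.78995·e^(−0.0172t) = 1.9646
e^(−0.0172t) = 0.029418 → t = ln(33.99326)/0.0172 = 3.52616/0.0172

t ≈ 205.0 years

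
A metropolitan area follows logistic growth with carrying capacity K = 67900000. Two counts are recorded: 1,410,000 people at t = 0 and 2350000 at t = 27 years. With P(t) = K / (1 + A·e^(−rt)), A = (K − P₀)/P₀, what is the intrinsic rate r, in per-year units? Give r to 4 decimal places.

r ≈ 0.0194 per year

A = (67900000 − 1410000)/1410000 = 47.15603
2350000 = 67900000/(1 + 47.15603·e^(−r·27)) → e^(−27r) = (28.89362 − 1)/47.15603 = 0.591518
r = −ln(0.591518)/27 = 0.52506/27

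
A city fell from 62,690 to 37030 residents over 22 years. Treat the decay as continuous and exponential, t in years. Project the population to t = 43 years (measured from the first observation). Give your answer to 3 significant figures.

≈ 22,400 residents

r = ln(37030/62690) / 22 ≈ -0.023931 per year
P(43) = 62690 · e^(-0.023931·43) = 62690 · 0.35736 ≈ 22402.79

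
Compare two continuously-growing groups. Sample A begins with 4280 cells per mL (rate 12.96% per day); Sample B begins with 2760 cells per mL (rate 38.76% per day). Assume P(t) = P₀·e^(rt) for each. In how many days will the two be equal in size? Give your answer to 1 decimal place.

t ≈ 1.7 days

4280·e^(0.1296t) = 2760·e^(0.3876t)
4280/2760 = e^((0.3876 − 0.1296)t) → ln(1.55072) = 0.258·t
t = 0.43872 / 0.258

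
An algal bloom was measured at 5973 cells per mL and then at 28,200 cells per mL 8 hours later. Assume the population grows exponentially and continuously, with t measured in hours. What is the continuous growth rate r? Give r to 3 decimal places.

r ≈ 0.194 per hour

28200 = 5973 · e^(r·8)
e^(8r) = 28200/5973 = 4.72125
r = ln(4.72125) / 8 = 1.55207 / 8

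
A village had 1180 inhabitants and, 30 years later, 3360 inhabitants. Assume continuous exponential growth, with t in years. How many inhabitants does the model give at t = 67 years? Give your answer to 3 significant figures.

≈ 12,200 inhabitants

r = ln(3360/1180) / 30 ≈ 0.034881 per year
P(67) = 1180 · e^(0.034881·67) = 1180 · 10.35034 ≈ 12213.4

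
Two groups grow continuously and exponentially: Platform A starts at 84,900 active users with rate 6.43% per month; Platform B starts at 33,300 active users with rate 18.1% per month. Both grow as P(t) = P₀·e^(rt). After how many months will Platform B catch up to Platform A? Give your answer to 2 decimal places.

t ≈ 8.02 months

84900·e^(0.0643t) = 33300·e^(0.181t)
84900/33300 = e^((0.181 − 0.0643)t) → ln(2.54955) = 0.1167·t
t = 0.93592 / 0.1167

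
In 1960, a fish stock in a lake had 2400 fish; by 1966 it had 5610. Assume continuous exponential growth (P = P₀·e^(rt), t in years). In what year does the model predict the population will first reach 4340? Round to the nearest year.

r = ln(5610/2400) / 6 = 0.84908/6 ≈ 0.141514 per year
t = ln(4340/2400) / r = 0.59241/0.141514 ≈ 4.19 years after 1960

year 1964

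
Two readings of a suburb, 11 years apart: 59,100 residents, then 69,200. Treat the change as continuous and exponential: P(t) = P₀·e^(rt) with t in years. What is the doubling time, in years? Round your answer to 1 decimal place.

r = ln(69200/59100) / 11 = ln(1.1709) / 11 ≈ 0.014343 per year
doubling time = ln 2 / |r| = 0.69315 / 0.014343

doubling time ≈ 48.3 years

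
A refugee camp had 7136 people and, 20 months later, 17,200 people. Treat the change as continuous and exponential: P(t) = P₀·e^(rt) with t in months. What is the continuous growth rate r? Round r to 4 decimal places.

r ≈ 0.0440 per month

17200 = 7136 · e^(r·20)
e^(20r) = 17200/7136 = 2.41031
r = ln(2.41031) / 20 = 0.87976 / 20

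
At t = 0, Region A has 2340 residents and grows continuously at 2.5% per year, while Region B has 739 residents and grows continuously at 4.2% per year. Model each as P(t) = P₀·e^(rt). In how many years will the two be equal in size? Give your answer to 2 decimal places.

2340·e^(0.025t) = 739·e^(0.042t)
2340/739 = e^((0.042 − 0.025)t) → ln(3.16644) = 0.017·t
t = 1.15261 / 0.017

t ≈ 67.80 years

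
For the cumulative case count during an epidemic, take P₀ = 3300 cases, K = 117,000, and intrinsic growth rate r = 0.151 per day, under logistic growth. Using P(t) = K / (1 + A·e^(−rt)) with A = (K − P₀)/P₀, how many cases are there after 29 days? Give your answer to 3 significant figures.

≈ 81,700 cases

A = (117000 − 3300)/3300 = 34.45455
P(29) = 117000 / (1 + 34.45455·e^(−0.151·29)) = 117000 / (1 + 34.45455·0.012538)
= 117000 / 1.43199 ≈ 81704.63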